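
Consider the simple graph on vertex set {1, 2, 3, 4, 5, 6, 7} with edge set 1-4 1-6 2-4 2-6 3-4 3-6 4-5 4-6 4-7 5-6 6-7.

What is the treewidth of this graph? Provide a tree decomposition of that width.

Treewidth 2.
One such decomposition:
Bags: B1 = {2, 4, 6}  B2 = {1, 4, 6}  B3 = {4, 6, 7}  B4 = {4, 5, 6}  B5 = {3, 4, 6}
Tree: B1–B2, B1–B3, B3–B4, B3–B5

The largest bag has 3 vertices, giving width 2; this decomposition certifies tw(G) ≤ 2. On the other hand G contains the 3-clique {1, 4, 6}. A clique must lie in a single bag of any decomposition, so no decomposition can have width below 2. Combining the bounds, tw(G) = 2.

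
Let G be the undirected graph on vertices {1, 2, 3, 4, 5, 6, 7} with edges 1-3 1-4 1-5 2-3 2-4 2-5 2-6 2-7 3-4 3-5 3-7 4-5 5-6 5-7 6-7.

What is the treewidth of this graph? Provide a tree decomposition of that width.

Treewidth 3.
One optimal decomposition is:
Bags: B1 = {2, 3, 5, 7}  B2 = {2, 5, 6, 7}  B3 = {2, 3, 4, 5}  B4 = {1, 3, 4, 5}
Tree: B1–B2, B1–B3, B3–B4

Every bag has size at most 4, so the width is 4 − 1 = 3 and tw(G) ≤ 3. Conversely, {1, 3, 4, 5} is a clique of size 4, and the vertices of any clique must share a bag in every tree decomposition; so some bag has ≥ 4 vertices and tw(G) ≥ 3. Combining the bounds, tw(G) = 3.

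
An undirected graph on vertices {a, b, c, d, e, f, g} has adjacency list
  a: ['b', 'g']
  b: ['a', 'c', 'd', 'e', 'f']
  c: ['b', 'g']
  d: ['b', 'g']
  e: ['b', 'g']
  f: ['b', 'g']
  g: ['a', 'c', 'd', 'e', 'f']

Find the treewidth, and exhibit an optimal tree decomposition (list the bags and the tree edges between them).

Every bag has size at most 3, so the width is 3 − 1 = 2 and tw(G) ≤ 2. The edges b–a–g–f–b form a cycle, so G is not a tree and its treewidth is at least 2. Hence tw(G) = 2 exactly.

Treewidth 2.
Bags: B1 = {a, b, g}  B2 = {b, f, g}  B3 = {b, e, g}  B4 = {b, c, g}  B5 = {b, d, g}
Tree: B1–B2, B2–B3, B3–B4, B4–B5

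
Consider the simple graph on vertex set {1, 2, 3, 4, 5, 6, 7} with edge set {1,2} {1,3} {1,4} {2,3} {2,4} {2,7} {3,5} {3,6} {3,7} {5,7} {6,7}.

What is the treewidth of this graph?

2

A width-2 tree decomposition is:
Bags: B1 = {1, 2, 3}  B2 = {2, 3, 7}  B3 = {1, 2, 4}  B4 = {3, 6, 7}  B5 = {3, 5, 7}
Tree: B1–B2, B1–B3, B2–B4, B4–B5
Every bag has size at most 3, so the width is 3 − 1 = 2 and tw(G) ≤ 2. Conversely, {1, 2, 3} is a clique of size 3, and the vertices of any clique must share a bag in every tree decomposition; so some bag has ≥ 3 vertices and tw(G) ≥ 2. Therefore the treewidth is 2.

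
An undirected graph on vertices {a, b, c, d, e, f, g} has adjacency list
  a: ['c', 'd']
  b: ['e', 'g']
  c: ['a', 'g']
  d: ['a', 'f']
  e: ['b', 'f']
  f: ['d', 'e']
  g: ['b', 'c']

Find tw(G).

A width-2 tree decomposition is:
Bags: B1 = {d, e, f}  B2 = {a, d, e}  B3 = {a, c, e}  B4 = {c, e, g}  B5 = {b, e, g}
Tree: B1–B2, B2–B3, B3–B4, B4–B5
Every bag has size at most 3, so the width is 3 − 1 = 2 and tw(G) ≤ 2. The edges e–f–d–a–c–g–b–e form a cycle, so G is not a tree and its treewidth is at least 2. Combining the bounds, tw(G) = 2.

2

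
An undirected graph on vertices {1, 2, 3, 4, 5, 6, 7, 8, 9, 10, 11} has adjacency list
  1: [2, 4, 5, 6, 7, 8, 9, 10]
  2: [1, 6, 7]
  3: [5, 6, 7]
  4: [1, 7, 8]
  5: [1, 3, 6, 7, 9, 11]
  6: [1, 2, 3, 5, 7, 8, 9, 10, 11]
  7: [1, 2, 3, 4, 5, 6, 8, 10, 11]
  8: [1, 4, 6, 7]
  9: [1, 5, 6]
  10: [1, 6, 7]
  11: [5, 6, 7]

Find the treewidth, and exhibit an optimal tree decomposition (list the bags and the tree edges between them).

The largest bag has 4 vertices, giving width 3; this decomposition certifies tw(G) ≤ 3. For the lower bound, the 4 vertices {1, 4, 7, 8} are pairwise adjacent, and any tree decomposition puts a clique entirely inside one bag — forcing width ≥ 3. Hence tw(G) = 3 exactly.

Treewidth 3.
One such decomposition:
Bags: B1 = {1, 5, 6, 7}  B2 = {1, 6, 7, 8}  B3 = {1, 2, 6, 7}  B4 = {5, 6, 7, 11}  B5 = {3, 5, 6, 7}  B6 = {1, 6, 7, 10}  B7 = {1, 5, 6, 9}  B8 = {1, 4, 7, 8}
Tree: B1–B2, B2–B3, B1–B4, B4–B5, B3–B6, B1–B7, B2–B8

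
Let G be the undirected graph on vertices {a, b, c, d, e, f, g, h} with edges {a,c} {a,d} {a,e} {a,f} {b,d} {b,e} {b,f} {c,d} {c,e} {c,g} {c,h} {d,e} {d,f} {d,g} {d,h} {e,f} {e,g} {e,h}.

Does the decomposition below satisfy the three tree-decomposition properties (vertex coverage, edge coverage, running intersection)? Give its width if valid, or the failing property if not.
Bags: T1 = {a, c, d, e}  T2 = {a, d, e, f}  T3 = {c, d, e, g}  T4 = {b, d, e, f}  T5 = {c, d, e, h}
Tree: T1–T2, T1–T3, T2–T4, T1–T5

Vertex coverage: the bags together contain {a, b, c, d, e, f, g, h}, the full vertex set. Edge coverage: each edge of G has both endpoints in at least one bag. Running intersection: for every vertex, the bags containing it form a connected subtree. All three properties hold, so this is a valid tree decomposition of width max|bag| − 1 = 3, and hence tw(G) ≤ 3.

Yes; width 3.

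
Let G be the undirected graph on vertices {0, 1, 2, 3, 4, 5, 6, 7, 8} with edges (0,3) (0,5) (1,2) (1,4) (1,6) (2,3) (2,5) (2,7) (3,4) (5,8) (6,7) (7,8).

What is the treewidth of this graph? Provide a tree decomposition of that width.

Treewidth 3.
One such decomposition:
Bags: B1 = {0, 3, 5, 8}  B2 = {2, 3, 5, 8}  B3 = {2, 3, 7, 8}  B4 = {2, 3, 4, 7}  B5 = {1, 2, 4, 7}  B6 = {1, 4, 6, 7}
Tree: B1–B2, B2–B3, B3–B4, B4–B5, B5–B6

The largest bag has 4 vertices, giving width 3; this decomposition certifies tw(G) ≤ 3. For the lower bound: the 4 vertex sets {0,5,8}, {3}, {2}, {1,4,6,7} are disjoint, each induces a connected subgraph, and every pair is joined by at least one edge of G. Contracting each set to a single vertex therefore yields K_{4} as a minor, and since treewidth is minor-monotone, tw(G) ≥ tw(K_{4}) = 3. Combining the bounds, tw(G) = 3.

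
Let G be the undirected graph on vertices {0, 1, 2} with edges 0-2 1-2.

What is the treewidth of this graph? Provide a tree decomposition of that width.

Treewidth 1.
One such decomposition:
Bags: B1 = {0, 2}  B2 = {1, 2}
Tree: B1–B2

The largest bag has 2 vertices, giving width 1; this decomposition certifies tw(G) ≤ 1. Any graph with an edge has treewidth ≥ 1, and G has the edge 2–0. Hence tw(G) = 1 exactly.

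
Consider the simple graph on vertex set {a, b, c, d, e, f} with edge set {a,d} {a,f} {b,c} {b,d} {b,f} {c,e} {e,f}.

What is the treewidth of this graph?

A width-2 tree decomposition is:
Bags: B1 = {b, c, e}  B2 = {b, e, f}  B3 = {b, d, f}  B4 = {a, d, f}
Tree: B1–B2, B2–B3, B3–B4
Each bag holds 3 vertices, so the decomposition has width 2, which upper-bounds the treewidth. The edges c–e–f–b–c form a cycle, so G is not a tree and its treewidth is at least 2. Hence tw(G) = 2 exactly.

2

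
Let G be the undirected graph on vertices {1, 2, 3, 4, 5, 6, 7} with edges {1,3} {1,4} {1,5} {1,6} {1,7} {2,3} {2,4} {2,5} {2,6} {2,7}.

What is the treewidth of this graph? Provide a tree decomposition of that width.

Each bag holds 3 vertices, so the decomposition has width 2, which upper-bounds the treewidth. Since 2–5–1–4–2 is a cycle in G, G is not acyclic. Forests are exactly the graphs of treewidth ≤ 1, so tw(G) ≥ 2. Therefore the treewidth is 2.

Treewidth 2.
One such decomposition:
Bags: B1 = {1, 2, 5}  B2 = {1, 2, 4}  B3 = {1, 2, 6}  B4 = {1, 2, 7}  B5 = {1, 2, 3}
Tree: B1–B2, B2–B3, B3–B4, B4–B5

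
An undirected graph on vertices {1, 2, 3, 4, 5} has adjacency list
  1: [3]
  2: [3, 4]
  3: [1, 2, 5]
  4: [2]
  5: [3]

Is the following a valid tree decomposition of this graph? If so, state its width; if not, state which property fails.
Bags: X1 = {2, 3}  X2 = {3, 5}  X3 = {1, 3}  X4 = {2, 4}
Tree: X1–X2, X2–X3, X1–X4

Yes; width 1.

Every vertex of G appears in some bag (union = {1, 2, 3, 4, 5}); every edge is covered by a bag; and for each vertex v the set of bags containing v is connected in the bag tree. The decomposition is therefore valid. The largest bag has 2 vertices, so the width is 1.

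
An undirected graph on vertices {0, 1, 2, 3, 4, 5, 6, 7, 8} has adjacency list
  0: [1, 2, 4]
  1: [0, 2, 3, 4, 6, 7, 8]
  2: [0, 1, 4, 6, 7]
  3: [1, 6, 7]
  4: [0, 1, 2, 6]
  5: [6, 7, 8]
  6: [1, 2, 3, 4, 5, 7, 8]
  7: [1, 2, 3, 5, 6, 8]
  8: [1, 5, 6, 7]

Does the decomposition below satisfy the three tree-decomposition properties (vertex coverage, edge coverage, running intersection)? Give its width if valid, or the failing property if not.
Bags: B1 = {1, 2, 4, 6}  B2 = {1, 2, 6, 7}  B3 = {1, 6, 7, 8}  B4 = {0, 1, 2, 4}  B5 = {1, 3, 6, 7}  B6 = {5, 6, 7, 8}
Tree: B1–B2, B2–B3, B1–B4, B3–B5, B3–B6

Checking the three conditions: (i) the bags cover all of {0, 1, 2, 3, 4, 5, 6, 7, 8}; (ii) for each edge, some bag contains both endpoints; (iii) the bags containing any fixed vertex form a subtree. All hold, so the decomposition is valid with width 4 − 1 = 3.

Yes; width 3.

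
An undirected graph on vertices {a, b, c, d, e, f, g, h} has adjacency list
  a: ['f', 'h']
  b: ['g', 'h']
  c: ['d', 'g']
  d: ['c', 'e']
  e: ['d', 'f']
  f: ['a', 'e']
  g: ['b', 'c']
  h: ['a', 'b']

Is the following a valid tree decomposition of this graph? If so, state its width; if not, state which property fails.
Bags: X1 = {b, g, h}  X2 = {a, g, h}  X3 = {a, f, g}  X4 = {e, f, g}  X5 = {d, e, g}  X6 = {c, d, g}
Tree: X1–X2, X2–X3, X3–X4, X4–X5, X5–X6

Every vertex of G appears in some bag (union = {a, b, c, d, e, f, g, h}); every edge is covered by a bag; and for each vertex v the set of bags containing v is connected in the bag tree. The decomposition is therefore valid. The largest bag has 3 vertices, so the width is 2.

Yes; width 2.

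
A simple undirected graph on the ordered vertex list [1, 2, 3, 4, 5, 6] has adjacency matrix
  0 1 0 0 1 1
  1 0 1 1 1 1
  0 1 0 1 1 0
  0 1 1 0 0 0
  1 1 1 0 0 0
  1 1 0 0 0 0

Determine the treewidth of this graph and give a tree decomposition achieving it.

Treewidth 2.
Bags: B1 = {2, 3, 5}  B2 = {1, 2, 5}  B3 = {1, 2, 6}  B4 = {2, 3, 4}
Tree: B1–B2, B2–B3, B1–B4

Each bag holds 3 vertices, so the decomposition has width 2, which upper-bounds the treewidth. On the other hand G contains the 3-clique {1, 2, 5}. A clique must lie in a single bag of any decomposition, so no decomposition can have width below 2. Therefore the treewidth is 2.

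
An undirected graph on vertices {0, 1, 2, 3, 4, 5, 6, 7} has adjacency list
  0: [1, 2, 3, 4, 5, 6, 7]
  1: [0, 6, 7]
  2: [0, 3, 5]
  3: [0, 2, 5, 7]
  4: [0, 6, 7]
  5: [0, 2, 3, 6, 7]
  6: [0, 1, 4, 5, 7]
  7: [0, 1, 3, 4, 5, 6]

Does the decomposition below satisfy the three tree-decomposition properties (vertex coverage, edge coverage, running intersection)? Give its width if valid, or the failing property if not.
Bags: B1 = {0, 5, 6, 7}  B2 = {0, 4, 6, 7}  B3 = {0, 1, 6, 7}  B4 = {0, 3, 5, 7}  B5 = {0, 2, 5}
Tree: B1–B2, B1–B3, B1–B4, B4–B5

No — edge (3,2) lies in no bag.

A tree decomposition must satisfy three properties: every vertex lies in some bag; for every edge, both endpoints lie together in some bag; and for every vertex, the bags containing it form a connected subtree. Here edge (3,2) lies in no bag, so the decomposition is invalid.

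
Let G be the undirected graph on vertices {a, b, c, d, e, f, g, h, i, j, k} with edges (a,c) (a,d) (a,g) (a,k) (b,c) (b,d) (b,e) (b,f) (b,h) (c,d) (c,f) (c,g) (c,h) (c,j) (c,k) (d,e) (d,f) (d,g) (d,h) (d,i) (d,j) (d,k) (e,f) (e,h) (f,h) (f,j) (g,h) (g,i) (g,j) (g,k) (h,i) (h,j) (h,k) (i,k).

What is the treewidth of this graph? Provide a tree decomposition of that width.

Treewidth 4.
One such decomposition:
Bags: B1 = {c, d, f, h, j}  B2 = {c, d, g, h, j}  B3 = {b, c, d, f, h}  B4 = {c, d, g, h, k}  B5 = {d, g, h, i, k}  B6 = {b, d, e, f, h}  B7 = {a, c, d, g, k}
Tree: B1–B2, B1–B3, B2–B4, B4–B5, B3–B6, B4–B7

The largest bag has 5 vertices, giving width 4; this decomposition certifies tw(G) ≤ 4. For the lower bound, the 5 vertices {b, d, e, f, h} are pairwise adjacent, and any tree decomposition puts a clique entirely inside one bag — forcing width ≥ 4. The upper and lower bounds meet at 4, so that is the treewidth.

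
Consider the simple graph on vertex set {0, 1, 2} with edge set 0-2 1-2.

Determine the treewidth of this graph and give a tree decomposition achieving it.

Treewidth 1.
Bags: B1 = {0, 2}  B2 = {1, 2}
Tree: B1–B2

The largest bag has 2 vertices, giving width 1; this decomposition certifies tw(G) ≤ 1. Any graph with an edge has treewidth ≥ 1, and G has the edge 0–2. The upper and lower bounds meet at 1, so that is the treewidth.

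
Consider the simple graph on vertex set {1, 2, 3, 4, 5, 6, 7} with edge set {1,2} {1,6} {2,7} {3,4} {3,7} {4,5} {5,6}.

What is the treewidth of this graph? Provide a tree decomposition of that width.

Every bag has size at most 3, so the width is 3 − 1 = 2 and tw(G) ≤ 2. Since 2–7–3–4–5–6–1–2 is a cycle in G, G is not acyclic. Forests are exactly the graphs of treewidth ≤ 1, so tw(G) ≥ 2. Hence tw(G) = 2 exactly.

Treewidth 2.
Bags: B1 = {2, 3, 7}  B2 = {2, 3, 4}  B3 = {2, 4, 5}  B4 = {2, 5, 6}  B5 = {1, 2, 6}
Tree: B1–B2, B2–B3, B3–B4, B4–B5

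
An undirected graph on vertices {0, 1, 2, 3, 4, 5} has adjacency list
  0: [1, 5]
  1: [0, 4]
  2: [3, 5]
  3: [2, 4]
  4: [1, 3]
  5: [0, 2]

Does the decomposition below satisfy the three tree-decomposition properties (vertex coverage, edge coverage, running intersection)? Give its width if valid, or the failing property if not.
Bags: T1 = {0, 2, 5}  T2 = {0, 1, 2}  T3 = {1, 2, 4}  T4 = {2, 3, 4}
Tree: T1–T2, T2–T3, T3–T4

Vertex coverage: the bags together contain {0, 1, 2, 3, 4, 5}, the full vertex set. Edge coverage: each edge of G has both endpoints in at least one bag. Running intersection: for every vertex, the bags containing it form a connected subtree. All three properties hold, so this is a valid tree decomposition of width max|bag| − 1 = 2, and hence tw(G) ≤ 2.

Yes; width 2.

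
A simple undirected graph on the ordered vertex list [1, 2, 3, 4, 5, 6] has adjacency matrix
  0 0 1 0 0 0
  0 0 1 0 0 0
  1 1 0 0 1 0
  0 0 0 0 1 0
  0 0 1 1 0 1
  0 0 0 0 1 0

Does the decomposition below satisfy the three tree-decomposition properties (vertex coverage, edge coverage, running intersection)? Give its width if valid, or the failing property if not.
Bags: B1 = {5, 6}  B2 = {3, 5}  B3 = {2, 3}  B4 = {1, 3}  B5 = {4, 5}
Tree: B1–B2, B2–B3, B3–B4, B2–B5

Yes; width 1.

Vertex coverage: the bags together contain {1, 2, 3, 4, 5, 6}, the full vertex set. Edge coverage: each edge of G has both endpoints in at least one bag. Running intersection: for every vertex, the bags containing it form a connected subtree. All three properties hold, so this is a valid tree decomposition of width max|bag| − 1 = 1, and hence tw(G) ≤ 1.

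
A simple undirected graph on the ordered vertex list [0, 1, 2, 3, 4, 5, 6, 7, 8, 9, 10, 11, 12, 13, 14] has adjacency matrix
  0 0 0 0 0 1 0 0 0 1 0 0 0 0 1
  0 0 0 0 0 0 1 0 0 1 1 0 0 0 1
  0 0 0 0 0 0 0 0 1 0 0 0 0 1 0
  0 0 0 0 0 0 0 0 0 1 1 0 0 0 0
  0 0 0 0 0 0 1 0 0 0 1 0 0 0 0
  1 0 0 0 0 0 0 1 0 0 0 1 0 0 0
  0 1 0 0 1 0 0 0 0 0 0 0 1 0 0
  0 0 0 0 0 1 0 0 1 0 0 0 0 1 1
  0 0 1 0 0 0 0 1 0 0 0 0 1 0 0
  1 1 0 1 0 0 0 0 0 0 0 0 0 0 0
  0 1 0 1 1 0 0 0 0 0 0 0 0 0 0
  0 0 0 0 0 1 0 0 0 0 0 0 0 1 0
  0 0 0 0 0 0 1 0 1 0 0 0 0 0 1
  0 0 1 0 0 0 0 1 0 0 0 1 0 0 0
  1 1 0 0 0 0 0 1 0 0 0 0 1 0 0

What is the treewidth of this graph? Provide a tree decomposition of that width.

Treewidth 3.
One such decomposition:
Bags: B1 = {3, 4, 6, 10}  B2 = {1, 3, 6, 10}  B3 = {1, 3, 6, 9}  B4 = {1, 6, 9, 12}  B5 = {1, 9, 12, 14}  B6 = {0, 9, 12, 14}  B7 = {0, 8, 12, 14}  B8 = {0, 7, 8, 14}  B9 = {0, 5, 7, 8}  B10 = {2, 5, 7, 8}  B11 = {2, 5, 7, 13}  B12 = {2, 5, 11, 13}
Tree: B1–B2, B2–B3, B3–B4, B4–B5, B5–B6, B6–B7, B7–B8, B8–B9, B9–B10, B10–B11, B11–B12

The largest bag has 4 vertices, giving width 3; this decomposition certifies tw(G) ≤ 3. For the lower bound: the 4 vertex sets {3,4,10}, {6}, {1}, {0,9,12,14} are disjoint, each induces a connected subgraph, and every pair is joined by at least one edge of G. Contracting each set to a single vertex therefore yields K_{4} as a minor, and since treewidth is minor-monotone, tw(G) ≥ tw(K_{4}) = 3. Therefore the treewidth is 3.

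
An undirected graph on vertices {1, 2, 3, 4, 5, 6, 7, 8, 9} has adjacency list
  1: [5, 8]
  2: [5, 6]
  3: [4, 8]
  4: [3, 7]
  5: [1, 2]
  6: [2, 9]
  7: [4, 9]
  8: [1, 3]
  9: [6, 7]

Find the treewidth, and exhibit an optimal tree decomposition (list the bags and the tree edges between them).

Each bag holds 3 vertices, so the decomposition has width 2, which upper-bounds the treewidth. Since 5–2–6–9–7–4–3–8–1–5 is a cycle in G, G is not acyclic. Forests are exactly the graphs of treewidth ≤ 1, so tw(G) ≥ 2. Combining the bounds, tw(G) = 2.

Treewidth 2.
One optimal decomposition is:
Bags: B1 = {2, 5, 6}  B2 = {5, 6, 9}  B3 = {5, 7, 9}  B4 = {4, 5, 7}  B5 = {3, 4, 5}  B6 = {3, 5, 8}  B7 = {1, 5, 8}
Tree: B1–B2, B2–B3, B3–B4, B4–B5, B5–B6, B6–B7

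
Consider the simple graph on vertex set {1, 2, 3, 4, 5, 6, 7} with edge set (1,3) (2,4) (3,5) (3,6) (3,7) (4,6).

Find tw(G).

1

A width-1 tree decomposition is:
Bags: B1 = {3, 6}  B2 = {4, 6}  B3 = {1, 3}  B4 = {3, 7}  B5 = {2, 4}  B6 = {3, 5}
Tree: B1–B2, B1–B3, B1–B4, B2–B5, B3–B6
Every bag has size at most 2, so the width is 2 − 1 = 1 and tw(G) ≤ 1. G has an edge, so its treewidth is at least 1. Therefore the treewidth is 1.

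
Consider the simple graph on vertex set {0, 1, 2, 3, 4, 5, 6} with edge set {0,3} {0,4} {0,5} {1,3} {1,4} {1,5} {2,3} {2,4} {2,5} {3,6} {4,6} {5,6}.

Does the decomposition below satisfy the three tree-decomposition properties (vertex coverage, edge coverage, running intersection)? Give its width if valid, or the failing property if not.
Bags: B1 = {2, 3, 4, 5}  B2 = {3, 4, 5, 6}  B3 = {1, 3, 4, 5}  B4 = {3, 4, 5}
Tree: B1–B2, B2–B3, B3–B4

No — vertex 0 appears in no bag.

A tree decomposition must satisfy three properties: every vertex lies in some bag; for every edge, both endpoints lie together in some bag; and for every vertex, the bags containing it form a connected subtree. Here vertex 0 appears in no bag, so the decomposition is invalid.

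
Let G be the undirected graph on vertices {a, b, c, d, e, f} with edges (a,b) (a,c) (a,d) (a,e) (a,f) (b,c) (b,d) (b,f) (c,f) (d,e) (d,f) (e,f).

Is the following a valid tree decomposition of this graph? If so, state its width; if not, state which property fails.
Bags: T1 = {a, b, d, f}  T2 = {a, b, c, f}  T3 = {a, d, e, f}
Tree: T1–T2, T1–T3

Yes; width 3.

Every vertex of G appears in some bag (union = {a, b, c, d, e, f}); every edge is covered by a bag; and for each vertex v the set of bags containing v is connected in the bag tree. The decomposition is therefore valid. The largest bag has 4 vertices, so the width is 3.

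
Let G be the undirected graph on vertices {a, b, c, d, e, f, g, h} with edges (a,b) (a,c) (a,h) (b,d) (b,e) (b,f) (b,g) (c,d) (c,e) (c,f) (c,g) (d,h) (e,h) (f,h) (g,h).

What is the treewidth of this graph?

3

A width-3 tree decomposition is:
Bags: B1 = {b, c, g, h}  B2 = {b, c, e, h}  B3 = {b, c, d, h}  B4 = {b, c, f, h}  B5 = {a, b, c, h}
Tree: B1–B2, B2–B3, B3–B4, B4–B5
Every bag has size at most 4, so the width is 4 − 1 = 3 and tw(G) ≤ 3. For the lower bound: the 4 vertex sets {g,h}, {c,e}, {b}, {d} are disjoint, each induces a connected subgraph, and every pair is joined by at least one edge of G. Contracting each set to a single vertex therefore yields K_{4} as a minor, and since treewidth is minor-monotone, tw(G) ≥ tw(K_{4}) = 3. Hence tw(G) = 3 exactly.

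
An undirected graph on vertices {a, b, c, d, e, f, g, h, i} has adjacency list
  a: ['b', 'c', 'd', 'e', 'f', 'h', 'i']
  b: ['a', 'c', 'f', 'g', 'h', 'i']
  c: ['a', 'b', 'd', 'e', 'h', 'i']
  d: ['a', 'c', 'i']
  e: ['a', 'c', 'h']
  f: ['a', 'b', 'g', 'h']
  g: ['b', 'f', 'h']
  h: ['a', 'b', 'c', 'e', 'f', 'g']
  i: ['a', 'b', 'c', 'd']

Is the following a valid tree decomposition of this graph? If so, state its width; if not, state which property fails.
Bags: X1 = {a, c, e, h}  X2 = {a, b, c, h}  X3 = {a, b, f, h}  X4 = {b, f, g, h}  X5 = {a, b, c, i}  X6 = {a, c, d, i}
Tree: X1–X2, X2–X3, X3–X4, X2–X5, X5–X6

Yes; width 3.

Vertex coverage: the bags together contain {a, b, c, d, e, f, g, h, i}, the full vertex set. Edge coverage: each edge of G has both endpoints in at least one bag. Running intersection: for every vertex, the bags containing it form a connected subtree. All three properties hold, so this is a valid tree decomposition of width max|bag| − 1 = 3, and hence tw(G) ≤ 3.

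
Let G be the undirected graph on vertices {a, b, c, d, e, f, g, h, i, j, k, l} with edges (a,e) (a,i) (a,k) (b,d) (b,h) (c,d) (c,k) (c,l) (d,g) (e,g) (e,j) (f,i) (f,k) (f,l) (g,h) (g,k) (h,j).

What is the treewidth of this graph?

3

A width-3 tree decomposition is:
Bags: B1 = {b, d, h, j}  B2 = {d, g, h, j}  B3 = {d, e, g, j}  B4 = {c, d, e, g}  B5 = {c, e, g, k}  B6 = {a, c, e, k}  B7 = {a, c, k, l}  B8 = {a, f, k, l}  B9 = {a, f, i, l}
Tree: B1–B2, B2–B3, B3–B4, B4–B5, B5–B6, B6–B7, B7–B8, B8–B9
The largest bag has 4 vertices, giving width 3; this decomposition certifies tw(G) ≤ 3. For the lower bound: the 4 vertex sets {b,h,j}, {d}, {g}, {a,c,e,k} are disjoint, each induces a connected subgraph, and every pair is joined by at least one edge of G. Contracting each set to a single vertex therefore yields K_{4} as a minor, and since treewidth is minor-monotone, tw(G) ≥ tw(K_{4}) = 3. Combining the bounds, tw(G) = 3.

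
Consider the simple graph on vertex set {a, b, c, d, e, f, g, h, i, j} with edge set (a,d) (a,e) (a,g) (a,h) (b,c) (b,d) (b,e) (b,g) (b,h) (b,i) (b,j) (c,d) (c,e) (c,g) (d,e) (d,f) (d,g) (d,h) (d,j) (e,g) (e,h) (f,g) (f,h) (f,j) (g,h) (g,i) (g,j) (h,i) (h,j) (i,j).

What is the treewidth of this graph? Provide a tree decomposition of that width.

Treewidth 4.
Bags: B1 = {b, d, e, g, h}  B2 = {b, d, g, h, j}  B3 = {b, g, h, i, j}  B4 = {b, c, d, e, g}  B5 = {d, f, g, h, j}  B6 = {a, d, e, g, h}
Tree: B1–B2, B2–B3, B1–B4, B2–B5, B1–B6

Every bag has size at most 5, so the width is 5 − 1 = 4 and tw(G) ≤ 4. For the lower bound, the 5 vertices {a, d, e, g, h} are pairwise adjacent, and any tree decomposition puts a clique entirely inside one bag — forcing width ≥ 4. Combining the bounds, tw(G) = 4.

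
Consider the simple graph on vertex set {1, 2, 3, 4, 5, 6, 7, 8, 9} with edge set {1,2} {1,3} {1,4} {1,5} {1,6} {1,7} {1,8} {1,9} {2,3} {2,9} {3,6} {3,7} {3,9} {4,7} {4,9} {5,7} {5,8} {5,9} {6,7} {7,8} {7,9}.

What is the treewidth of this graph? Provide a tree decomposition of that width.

Treewidth 3.
One optimal decomposition is:
Bags: B1 = {1, 4, 7, 9}  B2 = {1, 3, 7, 9}  B3 = {1, 5, 7, 9}  B4 = {1, 5, 7, 8}  B5 = {1, 2, 3, 9}  B6 = {1, 3, 6, 7}
Tree: B1–B2, B2–B3, B3–B4, B2–B5, B2–B6

The largest bag has 4 vertices, giving width 3; this decomposition certifies tw(G) ≤ 3. For the lower bound, the 4 vertices {1, 2, 3, 9} are pairwise adjacent, and any tree decomposition puts a clique entirely inside one bag — forcing width ≥ 3. Therefore the treewidth is 3.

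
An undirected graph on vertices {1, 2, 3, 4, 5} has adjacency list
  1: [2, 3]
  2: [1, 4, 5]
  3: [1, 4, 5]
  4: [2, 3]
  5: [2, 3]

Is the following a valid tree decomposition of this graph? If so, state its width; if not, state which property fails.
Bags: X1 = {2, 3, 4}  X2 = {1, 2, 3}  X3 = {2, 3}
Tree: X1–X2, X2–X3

A tree decomposition must satisfy three properties: every vertex lies in some bag; for every edge, both endpoints lie together in some bag; and for every vertex, the bags containing it form a connected subtree. Here vertex 5 appears in no bag, so the decomposition is invalid.

No — vertex 5 appears in no bag.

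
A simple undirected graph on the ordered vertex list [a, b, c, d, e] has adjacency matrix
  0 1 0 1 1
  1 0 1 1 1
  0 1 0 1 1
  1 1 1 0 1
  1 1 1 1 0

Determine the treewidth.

3

A width-3 tree decomposition is:
Bags: B1 = {a, b, d, e}  B2 = {b, c, d, e}
Tree: B1–B2
Each bag holds 4 vertices, so the decomposition has width 3, which upper-bounds the treewidth. For the lower bound, the 4 vertices {b, c, d, e} are pairwise adjacent, and any tree decomposition puts a clique entirely inside one bag — forcing width ≥ 3. Therefore the treewidth is 3.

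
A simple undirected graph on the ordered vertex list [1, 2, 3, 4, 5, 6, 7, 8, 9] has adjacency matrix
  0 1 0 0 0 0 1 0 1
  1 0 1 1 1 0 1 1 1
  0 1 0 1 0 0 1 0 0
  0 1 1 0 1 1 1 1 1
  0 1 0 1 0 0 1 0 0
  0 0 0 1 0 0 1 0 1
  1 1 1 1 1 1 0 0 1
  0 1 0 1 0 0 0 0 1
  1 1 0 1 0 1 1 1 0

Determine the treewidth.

3

A width-3 tree decomposition is:
Bags: B1 = {2, 4, 7, 9}  B2 = {2, 3, 4, 7}  B3 = {2, 4, 8, 9}  B4 = {1, 2, 7, 9}  B5 = {4, 6, 7, 9}  B6 = {2, 4, 5, 7}
Tree: B1–B2, B1–B3, B1–B4, B1–B5, B1–B6
The largest bag has 4 vertices, giving width 3; this decomposition certifies tw(G) ≤ 3. On the other hand G contains the 4-clique {1, 2, 7, 9}. A clique must lie in a single bag of any decomposition, so no decomposition can have width below 3. Therefore the treewidth is 3.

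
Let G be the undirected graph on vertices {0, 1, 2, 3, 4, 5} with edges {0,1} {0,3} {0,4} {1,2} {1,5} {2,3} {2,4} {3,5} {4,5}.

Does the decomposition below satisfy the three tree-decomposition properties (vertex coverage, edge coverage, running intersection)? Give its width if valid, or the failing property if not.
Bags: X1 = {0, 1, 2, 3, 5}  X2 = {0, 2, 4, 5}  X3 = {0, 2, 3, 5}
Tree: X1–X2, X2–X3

A tree decomposition must satisfy three properties: every vertex lies in some bag; for every edge, both endpoints lie together in some bag; and for every vertex, the bags containing it form a connected subtree. Here bags containing vertex 3 are not connected in the tree, so the decomposition is invalid.

No — bags containing vertex 3 are not connected in the tree.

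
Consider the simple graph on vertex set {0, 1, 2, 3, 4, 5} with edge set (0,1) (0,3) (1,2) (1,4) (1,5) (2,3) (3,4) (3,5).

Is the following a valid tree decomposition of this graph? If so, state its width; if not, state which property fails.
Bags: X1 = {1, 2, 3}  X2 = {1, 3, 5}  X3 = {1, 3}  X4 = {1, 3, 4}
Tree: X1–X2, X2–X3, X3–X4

A tree decomposition must satisfy three properties: every vertex lies in some bag; for every edge, both endpoints lie together in some bag; and for every vertex, the bags containing it form a connected subtree. Here vertex 0 appears in no bag, so the decomposition is invalid.

No — vertex 0 appears in no bag.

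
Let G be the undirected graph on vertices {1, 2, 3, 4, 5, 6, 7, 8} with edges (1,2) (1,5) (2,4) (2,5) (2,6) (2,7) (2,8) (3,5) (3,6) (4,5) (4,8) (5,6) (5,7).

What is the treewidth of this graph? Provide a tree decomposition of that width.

Treewidth 2.
Bags: B1 = {2, 4, 5}  B2 = {2, 5, 6}  B3 = {3, 5, 6}  B4 = {2, 5, 7}  B5 = {1, 2, 5}  B6 = {2, 4, 8}
Tree: B1–B2, B2–B3, B2–B4, B2–B5, B1–B6

The largest bag has 3 vertices, giving width 2; this decomposition certifies tw(G) ≤ 2. Conversely, {2, 4, 8} is a clique of size 3, and the vertices of any clique must share a bag in every tree decomposition; so some bag has ≥ 3 vertices and tw(G) ≥ 2. Therefore the treewidth is 2.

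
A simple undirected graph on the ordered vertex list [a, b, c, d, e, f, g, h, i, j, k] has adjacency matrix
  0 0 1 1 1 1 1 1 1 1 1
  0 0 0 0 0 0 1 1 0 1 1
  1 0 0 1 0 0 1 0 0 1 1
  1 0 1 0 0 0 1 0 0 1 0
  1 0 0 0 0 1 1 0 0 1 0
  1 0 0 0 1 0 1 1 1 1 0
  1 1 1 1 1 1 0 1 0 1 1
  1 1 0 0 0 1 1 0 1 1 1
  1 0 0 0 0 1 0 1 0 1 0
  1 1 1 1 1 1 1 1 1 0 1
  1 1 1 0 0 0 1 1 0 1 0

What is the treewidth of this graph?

A width-4 tree decomposition is:
Bags: B1 = {a, f, g, h, j}  B2 = {a, e, f, g, j}  B3 = {a, g, h, j, k}  B4 = {a, f, h, i, j}  B5 = {a, c, g, j, k}  B6 = {a, c, d, g, j}  B7 = {b, g, h, j, k}
Tree: B1–B2, B1–B3, B1–B4, B3–B5, B5–B6, B3–B7
Each bag holds 5 vertices, so the decomposition has width 4, which upper-bounds the treewidth. Conversely, {a, c, d, g, j} is a clique of size 5, and the vertices of any clique must share a bag in every tree decomposition; so some bag has ≥ 5 vertices and tw(G) ≥ 4. The upper and lower bounds meet at 4, so that is the treewidth.

4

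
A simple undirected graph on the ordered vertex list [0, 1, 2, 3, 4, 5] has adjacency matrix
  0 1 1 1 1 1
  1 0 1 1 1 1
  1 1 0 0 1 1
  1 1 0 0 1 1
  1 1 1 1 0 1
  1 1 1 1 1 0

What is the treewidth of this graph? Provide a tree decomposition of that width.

Treewidth 4.
One such decomposition:
Bags: B1 = {0, 1, 2, 4, 5}  B2 = {0, 1, 3, 4, 5}
Tree: B1–B2

Every bag has size at most 5, so the width is 5 − 1 = 4 and tw(G) ≤ 4. For the lower bound, the 5 vertices {0, 1, 2, 4, 5} are pairwise adjacent, and any tree decomposition puts a clique entirely inside one bag — forcing width ≥ 4. Therefore the treewidth is 4.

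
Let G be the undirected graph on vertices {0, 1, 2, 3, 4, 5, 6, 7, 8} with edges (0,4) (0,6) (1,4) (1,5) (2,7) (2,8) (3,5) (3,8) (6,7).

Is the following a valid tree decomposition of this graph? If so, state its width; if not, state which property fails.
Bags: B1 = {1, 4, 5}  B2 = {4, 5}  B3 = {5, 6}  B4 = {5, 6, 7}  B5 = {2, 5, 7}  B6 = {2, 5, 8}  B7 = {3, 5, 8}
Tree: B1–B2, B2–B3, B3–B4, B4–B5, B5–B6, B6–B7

No — vertex 0 appears in no bag.

A tree decomposition must satisfy three properties: every vertex lies in some bag; for every edge, both endpoints lie together in some bag; and for every vertex, the bags containing it form a connected subtree. Here vertex 0 appears in no bag, so the decomposition is invalid.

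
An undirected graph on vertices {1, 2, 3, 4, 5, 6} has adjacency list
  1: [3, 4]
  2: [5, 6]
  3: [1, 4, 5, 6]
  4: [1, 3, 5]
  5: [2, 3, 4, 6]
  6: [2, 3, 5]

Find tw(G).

A width-2 tree decomposition is:
Bags: B1 = {3, 5, 6}  B2 = {2, 5, 6}  B3 = {3, 4, 5}  B4 = {1, 3, 4}
Tree: B1–B2, B1–B3, B3–B4
Every bag has size at most 3, so the width is 3 − 1 = 2 and tw(G) ≤ 2. Conversely, {2, 5, 6} is a clique of size 3, and the vertices of any clique must share a bag in every tree decomposition; so some bag has ≥ 3 vertices and tw(G) ≥ 2. Combining the bounds, tw(G) = 2.

2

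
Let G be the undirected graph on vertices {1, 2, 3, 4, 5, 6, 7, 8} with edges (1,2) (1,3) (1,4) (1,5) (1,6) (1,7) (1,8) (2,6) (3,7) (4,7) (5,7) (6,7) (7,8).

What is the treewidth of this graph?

2

A width-2 tree decomposition is:
Bags: B1 = {1, 4, 7}  B2 = {1, 6, 7}  B3 = {1, 5, 7}  B4 = {1, 3, 7}  B5 = {1, 2, 6}  B6 = {1, 7, 8}
Tree: B1–B2, B2–B3, B3–B4, B2–B5, B1–B6
Every bag has size at most 3, so the width is 3 − 1 = 2 and tw(G) ≤ 2. Conversely, {1, 2, 6} is a clique of size 3, and the vertices of any clique must share a bag in every tree decomposition; so some bag has ≥ 3 vertices and tw(G) ≥ 2. The upper and lower bounds meet at 2, so that is the treewidth.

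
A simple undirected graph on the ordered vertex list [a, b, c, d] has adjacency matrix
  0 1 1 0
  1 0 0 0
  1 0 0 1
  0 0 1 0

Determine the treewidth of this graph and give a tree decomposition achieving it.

Treewidth 1.
One such decomposition:
Bags: B1 = {a, c}  B2 = {c, d}  B3 = {a, b}
Tree: B1–B2, B1–B3

Every bag has size at most 2, so the width is 2 − 1 = 1 and tw(G) ≤ 1. G has an edge, so its treewidth is at least 1. Hence tw(G) = 1 exactly.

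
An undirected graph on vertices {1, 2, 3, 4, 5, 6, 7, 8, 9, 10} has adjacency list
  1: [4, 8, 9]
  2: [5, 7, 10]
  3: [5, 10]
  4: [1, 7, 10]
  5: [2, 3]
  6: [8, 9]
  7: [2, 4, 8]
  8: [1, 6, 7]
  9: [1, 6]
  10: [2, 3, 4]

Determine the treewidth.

2

A width-2 tree decomposition is:
Bags: B1 = {2, 3, 5}  B2 = {2, 3, 10}  B3 = {2, 7, 10}  B4 = {4, 7, 10}  B5 = {4, 7, 8}  B6 = {1, 4, 8}  B7 = {1, 6, 8}  B8 = {1, 6, 9}
Tree: B1–B2, B2–B3, B3–B4, B4–B5, B5–B6, B6–B7, B7–B8
Every bag has size at most 3, so the width is 3 − 1 = 2 and tw(G) ≤ 2. For the lower bound, G contains the cycle 5–3–10–2–5, so G is not a forest; only forests have treewidth ≤ 1, hence tw(G) ≥ 2. Hence tw(G) = 2 exactly.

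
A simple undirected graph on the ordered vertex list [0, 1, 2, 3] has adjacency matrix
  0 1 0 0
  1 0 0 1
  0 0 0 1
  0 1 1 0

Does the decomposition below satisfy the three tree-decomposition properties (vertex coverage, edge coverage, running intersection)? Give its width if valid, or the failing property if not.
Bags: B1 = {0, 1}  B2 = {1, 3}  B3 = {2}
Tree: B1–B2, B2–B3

No — edge (3,2) lies in no bag.

A tree decomposition must satisfy three properties: every vertex lies in some bag; for every edge, both endpoints lie together in some bag; and for every vertex, the bags containing it form a connected subtree. Here edge (3,2) lies in no bag, so the decomposition is invalid.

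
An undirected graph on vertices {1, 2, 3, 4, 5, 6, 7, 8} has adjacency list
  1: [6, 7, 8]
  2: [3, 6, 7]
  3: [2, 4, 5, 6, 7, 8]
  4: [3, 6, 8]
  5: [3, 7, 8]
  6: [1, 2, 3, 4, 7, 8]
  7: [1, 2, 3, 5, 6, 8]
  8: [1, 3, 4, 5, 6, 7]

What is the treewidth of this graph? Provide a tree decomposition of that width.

Each bag holds 4 vertices, so the decomposition has width 3, which upper-bounds the treewidth. For the lower bound, the 4 vertices {1, 6, 7, 8} are pairwise adjacent, and any tree decomposition puts a clique entirely inside one bag — forcing width ≥ 3. Combining the bounds, tw(G) = 3.

Treewidth 3.
One optimal decomposition is:
Bags: B1 = {2, 3, 6, 7}  B2 = {3, 6, 7, 8}  B3 = {1, 6, 7, 8}  B4 = {3, 5, 7, 8}  B5 = {3, 4, 6, 8}
Tree: B1–B2, B2–B3, B2–B4, B2–B5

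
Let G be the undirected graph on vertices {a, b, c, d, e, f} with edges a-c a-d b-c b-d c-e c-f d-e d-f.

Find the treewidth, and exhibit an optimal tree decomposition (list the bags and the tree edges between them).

Treewidth 2.
One optimal decomposition is:
Bags: B1 = {a, c, d}  B2 = {c, d, f}  B3 = {b, c, d}  B4 = {c, d, e}
Tree: B1–B2, B2–B3, B3–B4

The largest bag has 3 vertices, giving width 2; this decomposition certifies tw(G) ≤ 2. Since c–a–d–f–c is a cycle in G, G is not acyclic. Forests are exactly the graphs of treewidth ≤ 1, so tw(G) ≥ 2. Hence tw(G) = 2 exactly.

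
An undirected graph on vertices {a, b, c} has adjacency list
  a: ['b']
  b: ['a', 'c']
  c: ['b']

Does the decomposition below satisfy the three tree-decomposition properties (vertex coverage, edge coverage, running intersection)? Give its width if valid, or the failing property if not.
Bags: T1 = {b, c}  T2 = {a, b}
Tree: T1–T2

Yes; width 1.

Every vertex of G appears in some bag (union = {a, b, c}); every edge is covered by a bag; and for each vertex v the set of bags containing v is connected in the bag tree. The decomposition is therefore valid. The largest bag has 2 vertices, so the width is 1.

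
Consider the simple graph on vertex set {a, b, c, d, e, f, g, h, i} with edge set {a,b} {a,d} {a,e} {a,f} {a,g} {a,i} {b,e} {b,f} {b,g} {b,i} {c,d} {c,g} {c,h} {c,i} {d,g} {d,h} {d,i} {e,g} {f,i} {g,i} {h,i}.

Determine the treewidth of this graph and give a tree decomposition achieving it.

Each bag holds 4 vertices, so the decomposition has width 3, which upper-bounds the treewidth. For the lower bound, the 4 vertices {a, b, e, g} are pairwise adjacent, and any tree decomposition puts a clique entirely inside one bag — forcing width ≥ 3. Hence tw(G) = 3 exactly.

Treewidth 3.
One optimal decomposition is:
Bags: B1 = {a, b, g, i}  B2 = {a, d, g, i}  B3 = {a, b, e, g}  B4 = {a, b, f, i}  B5 = {c, d, g, i}  B6 = {c, d, h, i}
Tree: B1–B2, B1–B3, B1–B4, B2–B5, B5–B6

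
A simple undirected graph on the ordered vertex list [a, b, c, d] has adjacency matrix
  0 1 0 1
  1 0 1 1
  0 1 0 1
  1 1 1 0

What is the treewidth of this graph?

A width-2 tree decomposition is:
Bags: B1 = {b, c, d}  B2 = {a, b, d}
Tree: B1–B2
The largest bag has 3 vertices, giving width 2; this decomposition certifies tw(G) ≤ 2. For the lower bound, the 3 vertices {b, c, d} are pairwise adjacent, and any tree decomposition puts a clique entirely inside one bag — forcing width ≥ 2. Hence tw(G) = 2 exactly.

2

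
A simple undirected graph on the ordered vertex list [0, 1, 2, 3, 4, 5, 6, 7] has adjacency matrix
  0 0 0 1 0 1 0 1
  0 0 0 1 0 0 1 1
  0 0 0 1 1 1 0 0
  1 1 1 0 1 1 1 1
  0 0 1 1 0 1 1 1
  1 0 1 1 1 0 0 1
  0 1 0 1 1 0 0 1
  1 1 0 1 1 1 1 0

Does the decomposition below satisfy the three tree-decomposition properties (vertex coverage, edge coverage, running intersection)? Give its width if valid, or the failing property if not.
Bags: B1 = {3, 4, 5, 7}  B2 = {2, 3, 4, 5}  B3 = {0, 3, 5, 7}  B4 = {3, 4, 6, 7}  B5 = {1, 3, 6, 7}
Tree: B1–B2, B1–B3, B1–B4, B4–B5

Yes; width 3.

Vertex coverage: the bags together contain {0, 1, 2, 3, 4, 5, 6, 7}, the full vertex set. Edge coverage: each edge of G has both endpoints in at least one bag. Running intersection: for every vertex, the bags containing it form a connected subtree. All three properties hold, so this is a valid tree decomposition of width max|bag| − 1 = 3, and hence tw(G) ≤ 3.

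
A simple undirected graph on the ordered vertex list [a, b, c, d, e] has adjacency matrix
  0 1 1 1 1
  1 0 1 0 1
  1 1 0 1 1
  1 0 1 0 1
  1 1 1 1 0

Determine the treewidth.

3

A width-3 tree decomposition is:
Bags: B1 = {a, c, d, e}  B2 = {a, b, c, e}
Tree: B1–B2
The largest bag has 4 vertices, giving width 3; this decomposition certifies tw(G) ≤ 3. On the other hand G contains the 4-clique {a, c, d, e}. A clique must lie in a single bag of any decomposition, so no decomposition can have width below 3. Hence tw(G) = 3 exactly.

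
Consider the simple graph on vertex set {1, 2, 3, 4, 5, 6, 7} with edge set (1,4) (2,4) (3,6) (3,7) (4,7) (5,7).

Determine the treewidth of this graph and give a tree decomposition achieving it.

Treewidth 1.
Bags: B1 = {5, 7}  B2 = {3, 7}  B3 = {3, 6}  B4 = {4, 7}  B5 = {2, 4}  B6 = {1, 4}
Tree: B1–B2, B2–B3, B1–B4, B4–B5, B5–B6

Each bag holds 2 vertices, so the decomposition has width 1, which upper-bounds the treewidth. Since G has at least one edge (e.g. 7–5), it is not an edgeless graph, so tw(G) ≥ 1. Combining the bounds, tw(G) = 1.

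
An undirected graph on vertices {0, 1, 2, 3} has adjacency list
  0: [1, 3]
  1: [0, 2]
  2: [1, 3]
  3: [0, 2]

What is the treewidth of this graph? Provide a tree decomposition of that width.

Each bag holds 3 vertices, so the decomposition has width 2, which upper-bounds the treewidth. Since 1–0–3–2–1 is a cycle in G, G is not acyclic. Forests are exactly the graphs of treewidth ≤ 1, so tw(G) ≥ 2. Therefore the treewidth is 2.

Treewidth 2.
One such decomposition:
Bags: B1 = {0, 1, 3}  B2 = {1, 2, 3}
Tree: B1–B2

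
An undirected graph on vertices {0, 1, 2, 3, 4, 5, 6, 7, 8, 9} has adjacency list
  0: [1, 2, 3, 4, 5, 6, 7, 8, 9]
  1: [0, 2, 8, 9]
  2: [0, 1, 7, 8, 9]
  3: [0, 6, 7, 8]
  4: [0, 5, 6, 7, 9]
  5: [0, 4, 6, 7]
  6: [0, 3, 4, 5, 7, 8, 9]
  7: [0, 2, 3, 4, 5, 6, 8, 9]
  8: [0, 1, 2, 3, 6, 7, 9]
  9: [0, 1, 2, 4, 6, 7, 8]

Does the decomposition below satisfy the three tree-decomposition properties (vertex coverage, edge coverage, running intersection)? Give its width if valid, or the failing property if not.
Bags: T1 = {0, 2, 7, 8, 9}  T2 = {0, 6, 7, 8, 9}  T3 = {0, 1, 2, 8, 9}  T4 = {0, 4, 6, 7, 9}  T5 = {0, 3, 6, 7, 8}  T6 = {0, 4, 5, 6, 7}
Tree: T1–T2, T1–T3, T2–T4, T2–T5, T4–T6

Every vertex of G appears in some bag (union = {0, 1, 2, 3, 4, 5, 6, 7, 8, 9}); every edge is covered by a bag; and for each vertex v the set of bags containing v is connected in the bag tree. The decomposition is therefore valid. The largest bag has 5 vertices, so the width is 4.

Yes; width 4.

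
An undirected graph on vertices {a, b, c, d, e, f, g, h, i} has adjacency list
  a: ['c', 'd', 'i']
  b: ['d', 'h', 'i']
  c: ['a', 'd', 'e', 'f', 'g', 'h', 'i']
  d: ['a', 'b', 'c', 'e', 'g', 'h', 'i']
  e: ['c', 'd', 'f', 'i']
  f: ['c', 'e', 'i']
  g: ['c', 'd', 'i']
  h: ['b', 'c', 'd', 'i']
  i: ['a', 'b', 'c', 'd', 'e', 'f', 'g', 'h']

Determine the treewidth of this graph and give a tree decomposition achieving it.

Treewidth 3.
Bags: B1 = {c, d, h, i}  B2 = {c, d, e, i}  B3 = {c, e, f, i}  B4 = {a, c, d, i}  B5 = {c, d, g, i}  B6 = {b, d, h, i}
Tree: B1–B2, B2–B3, B2–B4, B1–B5, B1–B6

Each bag holds 4 vertices, so the decomposition has width 3, which upper-bounds the treewidth. On the other hand G contains the 4-clique {c, d, g, i}. A clique must lie in a single bag of any decomposition, so no decomposition can have width below 3. Therefore the treewidth is 3.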